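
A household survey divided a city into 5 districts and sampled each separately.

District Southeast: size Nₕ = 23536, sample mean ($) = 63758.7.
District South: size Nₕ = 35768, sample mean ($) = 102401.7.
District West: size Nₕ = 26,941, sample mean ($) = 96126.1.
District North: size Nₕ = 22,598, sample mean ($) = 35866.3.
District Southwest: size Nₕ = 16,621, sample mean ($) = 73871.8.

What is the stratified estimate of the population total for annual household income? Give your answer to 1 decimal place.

Estimate total by summing Nₕ·x̄ₕ over strata.
23536·63758.7 + 35768·102401.7 + 26941·96126.1 + 22598·35866.3 + 16621·73871.8 = 1500624763.2 + 3662704005.6 + 2589733260.1 + 810506647.4 + 1227823187.8 = 9791391864.1.

9791391864.1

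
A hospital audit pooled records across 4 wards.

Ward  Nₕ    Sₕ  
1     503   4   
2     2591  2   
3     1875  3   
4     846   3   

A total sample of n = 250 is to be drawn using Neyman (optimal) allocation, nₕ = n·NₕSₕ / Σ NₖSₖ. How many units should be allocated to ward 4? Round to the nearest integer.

Σ NₕSₕ = 503·4 + 2591·2 + 1875·3 + 846·3 = 15357.
Share for 4: 2538/15357 = 0.16527.
n_4 = 250 × 0.16527 = 41.317... → 41.

41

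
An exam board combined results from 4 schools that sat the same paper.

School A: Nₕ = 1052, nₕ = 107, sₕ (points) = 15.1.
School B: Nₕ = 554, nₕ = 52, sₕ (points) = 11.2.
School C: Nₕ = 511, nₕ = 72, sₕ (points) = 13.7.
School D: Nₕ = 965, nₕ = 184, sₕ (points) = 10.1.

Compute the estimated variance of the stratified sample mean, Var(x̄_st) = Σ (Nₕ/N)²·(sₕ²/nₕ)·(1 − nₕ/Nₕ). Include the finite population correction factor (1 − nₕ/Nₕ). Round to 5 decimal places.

0.39921

N = 3082; Wₕ = Nₕ/N.
school A: (1052/3082)²·15.1²/107·(1 − 107/1052) = 0.22302441
school B: (554/3082)²·11.2²/52·(1 − 52/554) = 0.07062865
school C: (511/3082)²·13.7²/72·(1 − 72/511) = 0.06156428
school D: (965/3082)²·10.1²/184·(1 − 184/965) = 0.04398838
Sum = 0.39920572 → 0.39921.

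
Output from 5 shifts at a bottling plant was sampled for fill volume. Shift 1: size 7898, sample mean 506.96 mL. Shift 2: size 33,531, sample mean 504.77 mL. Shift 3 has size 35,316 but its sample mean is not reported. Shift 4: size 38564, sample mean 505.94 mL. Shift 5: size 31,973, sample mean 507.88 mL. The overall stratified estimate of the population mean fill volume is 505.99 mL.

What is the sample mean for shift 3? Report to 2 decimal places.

Σ Nₕx̄ₕ = N·μ, so 35316·x̄_3 = 147282·505.99 − (7898·506.96 + 33531·504.77 + 38564·505.94 + 31973·507.88).
= 74523219.18 − 56678930.35 = 17844288.83.
x̄_3 = 17844288.83 / 35316 = 505.2749... → 505.27.

505.27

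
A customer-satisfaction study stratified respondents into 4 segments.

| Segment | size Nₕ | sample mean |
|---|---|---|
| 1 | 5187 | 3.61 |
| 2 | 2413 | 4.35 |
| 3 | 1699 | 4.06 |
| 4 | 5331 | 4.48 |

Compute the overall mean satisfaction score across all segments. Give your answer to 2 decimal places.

4.10

x̄_st = (Σ Nₕx̄ₕ) / (Σ Nₕ) = (5187·3.61 + 2413·4.35 + 1699·4.06 + 5331·4.48) / 14630
= 60002.44 / 14630 = 4.1013... → 4.10.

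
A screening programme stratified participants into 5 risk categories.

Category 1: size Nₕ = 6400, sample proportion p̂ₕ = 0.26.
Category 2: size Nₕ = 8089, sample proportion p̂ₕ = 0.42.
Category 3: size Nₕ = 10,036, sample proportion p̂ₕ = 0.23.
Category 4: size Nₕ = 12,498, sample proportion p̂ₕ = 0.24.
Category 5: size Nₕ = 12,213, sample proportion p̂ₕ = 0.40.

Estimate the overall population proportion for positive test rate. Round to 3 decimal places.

0.310

N = 6400 + 8089 + 10036 + 12498 + 12213 = 49236.
Overall proportion = Σ (Nₕ/N)·p̂ₕ.
Σ Nₕp̂ₕ = 1664 + 3397.38 + 2308.28 + 2999.52 + 4885.2 = 15254.38.
15254.38 / 49236 = 0.30982... → 0.310.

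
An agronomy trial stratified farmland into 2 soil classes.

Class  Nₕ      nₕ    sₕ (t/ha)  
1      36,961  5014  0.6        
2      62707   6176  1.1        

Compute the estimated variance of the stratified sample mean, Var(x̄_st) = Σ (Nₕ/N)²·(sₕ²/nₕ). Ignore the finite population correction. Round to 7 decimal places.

0.0000874

N = 99668. Term for each stratum: Wₕ²sₕ²/nₕ.
Var(x̄_st) = 0.0000098740 + 0.0000775530 = 0.0000874270 → 0.0000874.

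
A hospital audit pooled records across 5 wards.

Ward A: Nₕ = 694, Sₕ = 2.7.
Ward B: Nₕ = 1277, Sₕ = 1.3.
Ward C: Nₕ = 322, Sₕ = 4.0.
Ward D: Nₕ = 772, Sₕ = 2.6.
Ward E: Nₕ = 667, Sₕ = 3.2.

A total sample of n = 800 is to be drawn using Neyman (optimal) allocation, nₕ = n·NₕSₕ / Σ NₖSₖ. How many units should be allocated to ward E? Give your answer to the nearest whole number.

190

A: NₕSₕ = 694·2.7 = 1873.8
B: NₕSₕ = 1277·1.3 = 1660.1
C: NₕSₕ = 322·4.0 = 1288
D: NₕSₕ = 772·2.6 = 2007.2
E: NₕSₕ = 667·3.2 = 2134.4
Σ NₕSₕ = 8963.5.
n_E = 800·2134.4/8963.5 = 190.497... → 190.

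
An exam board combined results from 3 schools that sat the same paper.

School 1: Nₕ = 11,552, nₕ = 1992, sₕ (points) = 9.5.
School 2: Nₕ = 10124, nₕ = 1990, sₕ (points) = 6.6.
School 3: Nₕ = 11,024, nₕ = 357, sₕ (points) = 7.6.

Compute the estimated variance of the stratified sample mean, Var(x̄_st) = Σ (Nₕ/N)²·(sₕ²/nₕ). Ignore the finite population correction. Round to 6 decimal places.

N = 32700; Wₕ = Nₕ/N.
school 1: (11552/32700)²·9.5²/1992 = 0.005654272
school 2: (10124/32700)²·6.6²/1990 = 0.002098184
school 3: (11024/32700)²·7.6²/357 = 0.018388312
Sum = 0.026140769 → 0.026141.

0.026141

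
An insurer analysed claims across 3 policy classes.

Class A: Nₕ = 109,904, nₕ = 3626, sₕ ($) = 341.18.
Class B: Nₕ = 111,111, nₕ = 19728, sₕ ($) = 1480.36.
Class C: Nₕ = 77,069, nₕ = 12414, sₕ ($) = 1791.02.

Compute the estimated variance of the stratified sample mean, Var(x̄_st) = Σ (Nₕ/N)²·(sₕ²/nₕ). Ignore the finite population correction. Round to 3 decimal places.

N = 298084; Wₕ = Nₕ/N.
class A: (109904/298084)²·341.18²/3626 = 4.364043
class B: (111111/298084)²·1480.36²/19728 = 15.434352
class C: (77069/298084)²·1791.02²/12414 = 17.273138
Sum = 37.071533 → 37.072.

37.072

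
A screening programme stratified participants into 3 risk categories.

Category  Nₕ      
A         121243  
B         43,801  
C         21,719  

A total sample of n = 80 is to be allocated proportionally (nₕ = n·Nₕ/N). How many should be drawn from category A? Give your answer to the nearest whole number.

N = 121243 + 43801 + 21719 = 186763.
n_A = 80·121243/186763 = 51.934... → 52.

52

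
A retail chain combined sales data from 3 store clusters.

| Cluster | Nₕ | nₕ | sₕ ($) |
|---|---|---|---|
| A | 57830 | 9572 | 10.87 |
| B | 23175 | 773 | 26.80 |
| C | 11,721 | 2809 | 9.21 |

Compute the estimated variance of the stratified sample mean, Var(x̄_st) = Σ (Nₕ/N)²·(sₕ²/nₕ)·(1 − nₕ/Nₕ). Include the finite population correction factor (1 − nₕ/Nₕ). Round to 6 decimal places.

0.060477

N = 92726; Wₕ = Nₕ/N.
cluster A: (57830/92726)²·10.87²/9572·(1 − 9572/57830) = 0.004006599
cluster B: (23175/92726)²·26.80²/773·(1 − 773/23175) = 0.056103968
cluster C: (11721/92726)²·9.21²/2809·(1 − 2809/11721) = 0.000366863
Sum = 0.060477430 → 0.060477.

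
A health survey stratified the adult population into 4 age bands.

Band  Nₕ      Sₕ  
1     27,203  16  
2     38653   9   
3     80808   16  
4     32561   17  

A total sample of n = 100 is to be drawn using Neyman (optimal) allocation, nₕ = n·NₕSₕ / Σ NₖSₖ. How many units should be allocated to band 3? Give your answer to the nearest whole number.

49

1: NₕSₕ = 27203·16 = 435248
2: NₕSₕ = 38653·9 = 347877
3: NₕSₕ = 80808·16 = 1292928
4: NₕSₕ = 32561·17 = 553537
Σ NₕSₕ = 2629590.
n_3 = 100·1292928/2629590 = 49.168... → 49.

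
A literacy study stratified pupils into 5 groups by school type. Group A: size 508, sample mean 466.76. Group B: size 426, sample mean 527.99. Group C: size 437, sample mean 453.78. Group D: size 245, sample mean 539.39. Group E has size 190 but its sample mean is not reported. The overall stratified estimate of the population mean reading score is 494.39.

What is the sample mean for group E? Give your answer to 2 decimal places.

Σ Nₕx̄ₕ = N·μ, so 190·x̄_E = 1806·494.39 − (508·466.76 + 426·527.99 + 437·453.78 + 245·539.39).
= 892868.34 − 792490.23 = 100378.11.
x̄_E = 100378.11 / 190 = 528.3058... → 528.31.

528.31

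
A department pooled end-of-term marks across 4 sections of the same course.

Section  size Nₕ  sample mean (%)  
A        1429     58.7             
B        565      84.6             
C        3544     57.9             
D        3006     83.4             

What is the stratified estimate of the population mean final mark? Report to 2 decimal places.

68.77

x̄_st = (Σ Nₕx̄ₕ) / (Σ Nₕ) = (1429·58.7 + 565·84.6 + 3544·57.9 + 3006·83.4) / 8544
= 587579.3 / 8544 = 68.7710... → 68.77.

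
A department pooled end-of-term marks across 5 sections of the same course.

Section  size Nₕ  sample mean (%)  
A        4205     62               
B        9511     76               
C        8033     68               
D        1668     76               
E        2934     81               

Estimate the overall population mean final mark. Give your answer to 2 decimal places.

N = 26351; weights Wₕ = Nₕ/N = (0.1596, 0.3609, 0.3048, 0.0633, 0.1113).
x̄_st = Σ Wₕ·x̄ₕ = 0.1596·62 + 0.3609·76 + 0.3048·68 + 0.0633·76 + 0.1113·81 ≈ 71.8839...
→ 71.88.

71.88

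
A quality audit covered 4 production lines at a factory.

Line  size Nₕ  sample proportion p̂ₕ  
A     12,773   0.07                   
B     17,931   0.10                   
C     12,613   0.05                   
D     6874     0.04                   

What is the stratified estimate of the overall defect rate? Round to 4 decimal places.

Wₕ = Nₕ/N with N = 50191: 0.2545, 0.3573, 0.2513, 0.1370.
p̂_st = 0.2545·0.07 + 0.3573·0.10 + 0.2513·0.05 + 0.1370·0.04 ≈ 0.071583... → 0.0716.

0.0716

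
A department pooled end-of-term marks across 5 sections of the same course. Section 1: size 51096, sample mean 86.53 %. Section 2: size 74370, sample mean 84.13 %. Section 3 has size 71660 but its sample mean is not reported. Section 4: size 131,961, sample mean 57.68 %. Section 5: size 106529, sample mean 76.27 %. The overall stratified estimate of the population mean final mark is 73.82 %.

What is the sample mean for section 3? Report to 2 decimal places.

80.14

Σ Nₕx̄ₕ = N·μ, so 71660·x̄_3 = 435616·73.82 − (51096·86.53 + 74370·84.13 + 131961·57.68 + 106529·76.27).
= 32157173.12 − 26414562.29 = 5742610.83.
x̄_3 = 5742610.83 / 71660 = 80.1369... → 80.14.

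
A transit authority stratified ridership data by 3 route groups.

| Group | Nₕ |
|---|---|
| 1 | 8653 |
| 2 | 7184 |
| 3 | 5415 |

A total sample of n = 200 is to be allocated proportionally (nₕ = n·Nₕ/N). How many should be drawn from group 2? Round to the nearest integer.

68

Share of group 2 = 7184/21252 = 0.33804.
Allocate 200 × 0.33804 = 67.608... → 68.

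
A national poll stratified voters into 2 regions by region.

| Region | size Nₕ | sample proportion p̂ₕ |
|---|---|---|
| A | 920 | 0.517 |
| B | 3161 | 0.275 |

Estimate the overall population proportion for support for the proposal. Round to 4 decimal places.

Wₕ = Nₕ/N with N = 4081: 0.2254, 0.7746.
p̂_st = 0.2254·0.517 + 0.7746·0.275 ≈ 0.329555... → 0.3296.

0.3296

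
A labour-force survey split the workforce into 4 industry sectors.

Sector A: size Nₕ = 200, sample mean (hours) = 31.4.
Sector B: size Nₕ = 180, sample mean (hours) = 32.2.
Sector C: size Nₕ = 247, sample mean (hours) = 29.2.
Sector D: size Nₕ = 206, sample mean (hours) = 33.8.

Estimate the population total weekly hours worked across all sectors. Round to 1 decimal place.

26251.2

Estimate total by summing Nₕ·x̄ₕ over strata.
200·31.4 + 180·32.2 + 247·29.2 + 206·33.8 = 6280 + 5796 + 7212.4 + 6962.8 = 26251.2.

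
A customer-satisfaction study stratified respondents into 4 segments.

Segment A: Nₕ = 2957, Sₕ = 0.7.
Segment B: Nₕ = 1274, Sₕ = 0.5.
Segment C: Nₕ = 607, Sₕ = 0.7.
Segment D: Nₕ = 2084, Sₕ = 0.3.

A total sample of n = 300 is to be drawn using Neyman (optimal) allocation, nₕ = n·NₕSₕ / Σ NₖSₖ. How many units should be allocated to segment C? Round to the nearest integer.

34

Σ NₕSₕ = 2957·0.7 + 1274·0.5 + 607·0.7 + 2084·0.3 = 3757.
Share for C: 424.9/3757 = 0.11310.
n_C = 300 × 0.11310 = 33.929... → 34.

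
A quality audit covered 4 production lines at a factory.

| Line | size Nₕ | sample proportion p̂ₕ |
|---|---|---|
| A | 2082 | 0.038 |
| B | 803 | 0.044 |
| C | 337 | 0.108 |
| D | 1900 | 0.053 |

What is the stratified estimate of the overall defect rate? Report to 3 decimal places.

0.049

N = 2082 + 803 + 337 + 1900 = 5122.
Overall proportion = Σ (Nₕ/N)·p̂ₕ.
Σ Nₕp̂ₕ = 79.116 + 35.332 + 36.396 + 100.7 = 251.544.
251.544 / 5122 = 0.04911... → 0.049.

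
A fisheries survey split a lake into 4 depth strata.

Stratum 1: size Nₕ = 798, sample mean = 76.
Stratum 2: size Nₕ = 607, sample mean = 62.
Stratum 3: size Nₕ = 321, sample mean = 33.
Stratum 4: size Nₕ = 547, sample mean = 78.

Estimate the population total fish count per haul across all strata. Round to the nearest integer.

151541

1: 798·76 = 60648
2: 607·62 = 37634
3: 321·33 = 10593
4: 547·78 = 42666
τ̂ = Σ Nₕx̄ₕ = 151541.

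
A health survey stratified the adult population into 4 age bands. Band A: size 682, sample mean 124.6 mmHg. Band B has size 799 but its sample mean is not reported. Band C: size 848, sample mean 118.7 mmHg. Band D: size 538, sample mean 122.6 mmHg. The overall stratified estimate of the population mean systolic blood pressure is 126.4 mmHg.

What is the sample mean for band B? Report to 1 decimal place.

Σ Nₕx̄ₕ = N·μ, so 799·x̄_B = 2867·126.4 − (682·124.6 + 848·118.7 + 538·122.6).
= 362388.8 − 251593.6 = 110795.2.
x̄_B = 110795.2 / 799 = 138.667... → 138.7.

138.7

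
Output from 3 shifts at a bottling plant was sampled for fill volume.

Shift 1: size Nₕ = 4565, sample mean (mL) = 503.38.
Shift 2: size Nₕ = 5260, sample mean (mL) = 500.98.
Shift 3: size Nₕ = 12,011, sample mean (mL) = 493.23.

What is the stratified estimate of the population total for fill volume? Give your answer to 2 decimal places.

1: 4565·503.38 = 2297929.7
2: 5260·500.98 = 2635154.8
3: 12011·493.23 = 5924185.53
τ̂ = Σ Nₕx̄ₕ = 10857270.03.

10857270.03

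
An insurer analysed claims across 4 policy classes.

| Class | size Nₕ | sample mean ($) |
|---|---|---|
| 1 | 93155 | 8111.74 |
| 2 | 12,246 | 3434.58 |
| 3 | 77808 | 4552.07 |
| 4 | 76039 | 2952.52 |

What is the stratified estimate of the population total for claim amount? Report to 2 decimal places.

1: 93155·8111.74 = 755649139.7
2: 12246·3434.58 = 42059866.68
3: 77808·4552.07 = 354187462.56
4: 76039·2952.52 = 224506668.28
τ̂ = Σ Nₕx̄ₕ = 1376403137.22.

1376403137.22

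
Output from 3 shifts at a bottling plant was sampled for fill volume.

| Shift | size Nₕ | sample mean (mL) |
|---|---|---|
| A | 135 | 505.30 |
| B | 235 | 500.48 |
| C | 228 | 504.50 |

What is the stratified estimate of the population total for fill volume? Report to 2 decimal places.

A: 135·505.30 = 68215.5
B: 235·500.48 = 117612.8
C: 228·504.50 = 115026
τ̂ = Σ Nₕx̄ₕ = 300854.30.

300854.30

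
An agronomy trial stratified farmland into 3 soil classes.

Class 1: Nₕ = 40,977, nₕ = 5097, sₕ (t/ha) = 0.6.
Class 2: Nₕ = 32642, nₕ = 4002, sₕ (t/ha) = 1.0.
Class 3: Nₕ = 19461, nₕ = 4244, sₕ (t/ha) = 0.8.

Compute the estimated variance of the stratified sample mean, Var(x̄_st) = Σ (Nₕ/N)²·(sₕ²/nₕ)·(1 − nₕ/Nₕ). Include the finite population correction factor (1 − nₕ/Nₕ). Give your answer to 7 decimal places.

0.0000441

N = 93080; Wₕ = Nₕ/N.
class 1: (40977/93080)²·0.6²/5097·(1 − 5097/40977) = 0.0000119858
class 2: (32642/93080)²·1.0²/4002·(1 − 4002/32642) = 0.0000269625
class 3: (19461/93080)²·0.8²/4244·(1 − 4244/19461) = 0.0000051545
Sum = 0.0000441028 → 0.0000441.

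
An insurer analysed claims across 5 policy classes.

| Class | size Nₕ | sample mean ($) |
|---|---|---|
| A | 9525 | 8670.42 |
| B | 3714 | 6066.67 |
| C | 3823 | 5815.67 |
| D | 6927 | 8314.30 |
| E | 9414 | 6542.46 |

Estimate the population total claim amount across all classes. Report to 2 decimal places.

A: 9525·8670.42 = 82585750.5
B: 3714·6066.67 = 22531612.38
C: 3823·5815.67 = 22233306.41
D: 6927·8314.30 = 57593156.1
E: 9414·6542.46 = 61590718.44
τ̂ = Σ Nₕx̄ₕ = 246534543.83.

246534543.83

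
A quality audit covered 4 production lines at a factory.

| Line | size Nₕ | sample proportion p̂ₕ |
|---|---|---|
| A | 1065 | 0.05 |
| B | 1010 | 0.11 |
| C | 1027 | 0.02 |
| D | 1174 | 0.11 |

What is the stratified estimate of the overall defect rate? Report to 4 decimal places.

Wₕ = Nₕ/N with N = 4276: 0.2491, 0.2362, 0.2402, 0.2746.
p̂_st = 0.2491·0.05 + 0.2362·0.11 + 0.2402·0.02 + 0.2746·0.11 ≈ 0.073440... → 0.0734.

0.0734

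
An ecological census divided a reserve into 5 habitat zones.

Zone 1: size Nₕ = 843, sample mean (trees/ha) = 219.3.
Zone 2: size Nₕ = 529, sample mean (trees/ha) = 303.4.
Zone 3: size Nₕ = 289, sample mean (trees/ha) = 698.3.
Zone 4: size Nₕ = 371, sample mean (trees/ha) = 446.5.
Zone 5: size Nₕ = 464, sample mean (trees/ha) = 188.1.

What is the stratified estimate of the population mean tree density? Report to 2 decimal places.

x̄_st = (Σ Nₕx̄ₕ) / (Σ Nₕ) = (843·219.3 + 529·303.4 + 289·698.3 + 371·446.5 + 464·188.1) / 2496
= 800107.1 / 2496 = 320.5557... → 320.56.

320.56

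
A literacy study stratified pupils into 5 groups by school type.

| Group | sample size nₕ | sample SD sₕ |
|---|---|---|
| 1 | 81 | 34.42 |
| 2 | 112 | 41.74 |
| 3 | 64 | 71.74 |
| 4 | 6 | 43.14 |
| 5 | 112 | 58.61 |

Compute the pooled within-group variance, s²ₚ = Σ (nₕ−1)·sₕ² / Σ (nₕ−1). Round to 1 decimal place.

2710.8

1: (81−1)·34.42² = 80·1184.7364 = 94778.912
2: (112−1)·41.74² = 111·1742.2276 = 193387.2636
3: (64−1)·71.74² = 63·5146.6276 = 324237.5388
4: (6−1)·43.14² = 5·1861.0596 = 9305.298
5: (112−1)·58.61² = 111·3435.1321 = 381299.6631
Numerator = 1003008.6755; denominator = Σ(nₕ−1) = 370.
s²ₚ = 1003008.6755/370 = 2710.834... → 2710.8.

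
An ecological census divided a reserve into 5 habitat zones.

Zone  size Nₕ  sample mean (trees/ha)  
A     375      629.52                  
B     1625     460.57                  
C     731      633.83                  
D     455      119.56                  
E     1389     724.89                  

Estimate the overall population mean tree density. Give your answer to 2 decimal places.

548.44

x̄_st = (Σ Nₕx̄ₕ) / (Σ Nₕ) = (375·629.52 + 1625·460.57 + 731·633.83 + 455·119.56 + 1389·724.89) / 4575
= 2509097.99 / 4575 = 548.4367... → 548.44.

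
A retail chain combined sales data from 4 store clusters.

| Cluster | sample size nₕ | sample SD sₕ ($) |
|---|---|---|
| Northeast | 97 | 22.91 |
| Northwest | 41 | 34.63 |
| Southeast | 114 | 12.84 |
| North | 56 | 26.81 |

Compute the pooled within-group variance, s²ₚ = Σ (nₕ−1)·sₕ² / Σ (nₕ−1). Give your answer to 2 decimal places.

Northeast: (97−1)·22.91² = 96·524.8681 = 50387.3376
Northwest: (41−1)·34.63² = 40·1199.2369 = 47969.476
Southeast: (114−1)·12.84² = 113·164.8656 = 18629.8128
North: (56−1)·26.81² = 55·718.7761 = 39532.6855
Numerator = 156519.3119; denominator = Σ(nₕ−1) = 304.
s²ₚ = 156519.3119/304 = 514.8662... → 514.87.

514.87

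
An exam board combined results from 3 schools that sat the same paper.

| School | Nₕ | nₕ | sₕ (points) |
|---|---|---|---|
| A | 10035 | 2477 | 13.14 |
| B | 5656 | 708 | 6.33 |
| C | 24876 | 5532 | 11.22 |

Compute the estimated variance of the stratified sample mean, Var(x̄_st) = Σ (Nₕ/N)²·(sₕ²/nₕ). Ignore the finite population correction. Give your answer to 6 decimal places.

0.013922

N = 40567; Wₕ = Nₕ/N.
school A: (10035/40567)²·13.14²/2477 = 0.004265340
school B: (5656/40567)²·6.33²/708 = 0.001100138
school C: (24876/40567)²·11.22²/5532 = 0.008556947
Sum = 0.013922426 → 0.013922.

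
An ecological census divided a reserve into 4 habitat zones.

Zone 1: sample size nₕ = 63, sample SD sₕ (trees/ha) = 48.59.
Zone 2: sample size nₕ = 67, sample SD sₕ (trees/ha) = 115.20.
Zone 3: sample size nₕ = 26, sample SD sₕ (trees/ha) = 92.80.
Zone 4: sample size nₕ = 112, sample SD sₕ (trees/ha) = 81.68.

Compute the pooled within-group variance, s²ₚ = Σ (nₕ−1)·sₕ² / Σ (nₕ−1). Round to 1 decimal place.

7492.9

Degrees of freedom: 62 + 66 + 25 + 111 = 264.
Σ(nₕ−1)sₕ² = 62·2360.9881 + 66·13271.04 + 25·8611.84 + 111·6671.6224 = 1978115.9886.
s²ₚ = 1978115.9886 / 264 = 7492.864... → 7492.9.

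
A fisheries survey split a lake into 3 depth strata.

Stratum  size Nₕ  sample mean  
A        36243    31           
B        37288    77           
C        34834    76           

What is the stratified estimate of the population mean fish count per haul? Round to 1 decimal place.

61.3

x̄_st = (Σ Nₕx̄ₕ) / (Σ Nₕ) = (36243·31 + 37288·77 + 34834·76) / 108365
= 6642093 / 108365 = 61.294... → 61.3.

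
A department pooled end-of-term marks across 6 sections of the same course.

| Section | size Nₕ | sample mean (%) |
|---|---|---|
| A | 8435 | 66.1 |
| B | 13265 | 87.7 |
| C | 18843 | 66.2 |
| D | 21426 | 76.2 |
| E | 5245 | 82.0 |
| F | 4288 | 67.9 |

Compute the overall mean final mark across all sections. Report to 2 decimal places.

74.43

N = 71502; weights Wₕ = Nₕ/N = (0.1180, 0.1855, 0.2635, 0.2997, 0.0734, 0.0600).
x̄_st = Σ Wₕ·x̄ₕ = 0.1180·66.1 + 0.1855·87.7 + 0.2635·66.2 + 0.2997·76.2 + 0.0734·82.0 + 0.0600·67.9 ≈ 74.4344...
→ 74.43.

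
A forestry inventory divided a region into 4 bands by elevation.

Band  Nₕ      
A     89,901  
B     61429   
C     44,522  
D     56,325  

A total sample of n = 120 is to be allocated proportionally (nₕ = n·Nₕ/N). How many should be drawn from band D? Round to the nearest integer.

27

Share of band D = 56325/252177 = 0.22336.
Allocate 120 × 0.22336 = 26.803... → 27.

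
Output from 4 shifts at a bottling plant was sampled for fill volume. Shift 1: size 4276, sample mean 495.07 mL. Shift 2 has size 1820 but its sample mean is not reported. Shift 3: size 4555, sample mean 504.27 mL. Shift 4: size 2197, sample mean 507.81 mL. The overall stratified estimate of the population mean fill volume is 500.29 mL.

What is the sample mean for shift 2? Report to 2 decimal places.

493.52

N = 4276 + 1820 + 4555 + 2197 = 12848.
Overall total = μ·N = 500.29·12848 = 6427725.92.
Subtract the known strata: 4276·495.07 + 4555·504.27 + 2197·507.81 = 5529527.74.
Remaining total for shift 2: 6427725.92 − 5529527.74 = 898198.18.
Divide by its size: 898198.18 / 1820 = 493.5155... → 493.52.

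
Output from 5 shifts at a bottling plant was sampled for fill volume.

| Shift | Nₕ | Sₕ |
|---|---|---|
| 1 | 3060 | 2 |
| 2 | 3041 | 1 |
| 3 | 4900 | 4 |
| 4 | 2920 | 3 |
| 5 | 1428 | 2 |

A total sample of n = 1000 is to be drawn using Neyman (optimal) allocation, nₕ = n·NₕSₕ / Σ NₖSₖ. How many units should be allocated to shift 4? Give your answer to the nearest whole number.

217

Σ NₕSₕ = 3060·2 + 3041·1 + 4900·4 + 2920·3 + 1428·2 = 40377.
Share for 4: 8760/40377 = 0.21696.
n_4 = 1000 × 0.21696 = 216.955... → 217.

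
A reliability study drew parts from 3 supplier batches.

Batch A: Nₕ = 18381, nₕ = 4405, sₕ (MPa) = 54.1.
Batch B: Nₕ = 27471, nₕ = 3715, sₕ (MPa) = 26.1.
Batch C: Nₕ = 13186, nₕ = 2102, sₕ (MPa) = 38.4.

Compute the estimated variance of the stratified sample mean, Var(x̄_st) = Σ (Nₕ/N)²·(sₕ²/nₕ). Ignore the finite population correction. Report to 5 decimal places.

N = 59038; Wₕ = Nₕ/N.
batch A: (18381/59038)²·54.1²/4405 = 0.06440560
batch B: (27471/59038)²·26.1²/3715 = 0.03970159
batch C: (13186/59038)²·38.4²/2102 = 0.03499392
Sum = 0.13910110 → 0.13910.

0.13910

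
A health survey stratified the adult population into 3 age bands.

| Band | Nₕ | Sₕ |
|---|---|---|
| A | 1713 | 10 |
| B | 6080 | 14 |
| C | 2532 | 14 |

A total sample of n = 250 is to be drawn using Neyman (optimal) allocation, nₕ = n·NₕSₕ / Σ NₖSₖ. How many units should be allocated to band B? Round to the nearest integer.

155

Σ NₕSₕ = 1713·10 + 6080·14 + 2532·14 = 137698.
Share for B: 85120/137698 = 0.61816.
n_B = 250 × 0.61816 = 154.541... → 155.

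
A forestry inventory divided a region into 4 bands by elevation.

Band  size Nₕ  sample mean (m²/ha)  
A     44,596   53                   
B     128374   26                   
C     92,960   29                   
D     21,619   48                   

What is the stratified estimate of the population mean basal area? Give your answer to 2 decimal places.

x̄_st = (Σ Nₕx̄ₕ) / (Σ Nₕ) = (44596·53 + 128374·26 + 92960·29 + 21619·48) / 287549
= 9434864 / 287549 = 32.8113... → 32.81.

32.81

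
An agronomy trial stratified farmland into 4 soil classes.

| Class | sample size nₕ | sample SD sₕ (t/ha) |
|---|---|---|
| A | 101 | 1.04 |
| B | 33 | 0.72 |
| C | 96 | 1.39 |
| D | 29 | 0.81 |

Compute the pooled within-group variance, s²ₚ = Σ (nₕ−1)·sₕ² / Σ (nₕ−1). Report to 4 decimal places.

1.2811

Degrees of freedom: 100 + 32 + 95 + 28 = 255.
Σ(nₕ−1)sₕ² = 100·1.0816 + 32·0.5184 + 95·1.9321 + 28·0.6561 = 326.6691.
s²ₚ = 326.6691 / 255 = 1.281055... → 1.2811.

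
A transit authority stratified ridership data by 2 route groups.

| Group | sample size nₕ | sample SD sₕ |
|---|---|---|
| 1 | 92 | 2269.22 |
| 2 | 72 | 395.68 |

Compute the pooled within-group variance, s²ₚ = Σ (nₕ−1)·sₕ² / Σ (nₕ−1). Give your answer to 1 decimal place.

2961158.4

1: (92−1)·2269.22² = 91·5149359.4084 = 468591706.1644
2: (72−1)·395.68² = 71·156562.6624 = 11115949.0304
Numerator = 479707655.1948; denominator = Σ(nₕ−1) = 162.
s²ₚ = 479707655.1948/162 = 2961158.365... → 2961158.4.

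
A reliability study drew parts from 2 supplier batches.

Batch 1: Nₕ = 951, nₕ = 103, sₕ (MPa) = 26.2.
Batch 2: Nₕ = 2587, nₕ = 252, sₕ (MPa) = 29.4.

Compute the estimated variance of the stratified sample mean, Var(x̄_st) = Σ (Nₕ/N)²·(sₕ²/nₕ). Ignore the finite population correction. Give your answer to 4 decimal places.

N = 3538. Term for each stratum: Wₕ²sₕ²/nₕ.
Var(x̄_st) = 0.4815160 + 1.8338817 = 2.3153977 → 2.3154.

2.3154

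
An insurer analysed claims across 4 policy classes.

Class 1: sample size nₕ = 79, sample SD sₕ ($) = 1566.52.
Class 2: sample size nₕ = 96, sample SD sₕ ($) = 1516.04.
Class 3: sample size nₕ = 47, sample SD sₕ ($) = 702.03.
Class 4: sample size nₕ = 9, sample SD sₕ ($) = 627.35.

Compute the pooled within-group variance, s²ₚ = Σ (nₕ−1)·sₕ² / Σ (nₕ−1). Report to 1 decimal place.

Degrees of freedom: 78 + 95 + 46 + 8 = 227.
Σ(nₕ−1)sₕ² = 78·2453984.9104 + 95·2298377.2816 + 46·492846.1209 + 8·393568.0225 = 435576130.5046.
s²ₚ = 435576130.5046 / 227 = 1918837.579... → 1918837.6.

1918837.6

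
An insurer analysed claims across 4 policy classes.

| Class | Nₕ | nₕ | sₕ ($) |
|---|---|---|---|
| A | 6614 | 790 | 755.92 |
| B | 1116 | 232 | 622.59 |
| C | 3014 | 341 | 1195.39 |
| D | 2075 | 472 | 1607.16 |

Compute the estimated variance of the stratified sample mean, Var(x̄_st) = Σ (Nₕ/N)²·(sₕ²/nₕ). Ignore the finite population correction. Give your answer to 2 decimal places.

580.25

N = 12819. Term for each stratum: Wₕ²sₕ²/nₕ.
Var(x̄_st) = 192.55051 + 12.66299 + 231.65574 + 143.38514 = 580.25437 → 580.25.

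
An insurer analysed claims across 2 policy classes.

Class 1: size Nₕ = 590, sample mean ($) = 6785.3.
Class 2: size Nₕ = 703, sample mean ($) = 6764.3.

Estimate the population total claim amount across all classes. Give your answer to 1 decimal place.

8758629.9

1: 590·6785.3 = 4003327
2: 703·6764.3 = 4755302.9
τ̂ = Σ Nₕx̄ₕ = 8758629.9.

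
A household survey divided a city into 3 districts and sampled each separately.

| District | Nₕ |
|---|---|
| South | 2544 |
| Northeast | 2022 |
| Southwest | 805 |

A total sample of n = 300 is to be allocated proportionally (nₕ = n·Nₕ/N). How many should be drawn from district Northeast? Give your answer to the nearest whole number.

113

N = 2544 + 2022 + 805 = 5371.
n_Northeast = 300·2022/5371 = 112.940... → 113.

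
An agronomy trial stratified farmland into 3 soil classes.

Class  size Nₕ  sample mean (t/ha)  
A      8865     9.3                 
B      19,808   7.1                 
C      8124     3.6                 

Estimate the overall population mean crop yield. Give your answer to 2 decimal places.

6.86

N = 8865 + 19808 + 8124 = 36797.
Weight each subgroup mean by Nₕ/N and sum.
Σ Nₕx̄ₕ = 8865·9.3 + 19808·7.1 + 8124·3.6 = 82444.5 + 140636.8 + 29246.4 = 252327.7.
Divide by N: 252327.7 / 36797 = 6.8573... → 6.86.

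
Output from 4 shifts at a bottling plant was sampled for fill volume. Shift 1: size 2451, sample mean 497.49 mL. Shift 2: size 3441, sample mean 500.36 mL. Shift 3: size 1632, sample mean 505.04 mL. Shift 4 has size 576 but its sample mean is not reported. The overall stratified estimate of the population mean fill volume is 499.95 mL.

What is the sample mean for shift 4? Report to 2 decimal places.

493.55

Σ Nₕx̄ₕ = N·μ, so 576·x̄_4 = 8100·499.95 − (2451·497.49 + 3441·500.36 + 1632·505.04).
= 4049595 − 3765312.03 = 284282.97.
x̄_4 = 284282.97 / 576 = 493.5468... → 493.55.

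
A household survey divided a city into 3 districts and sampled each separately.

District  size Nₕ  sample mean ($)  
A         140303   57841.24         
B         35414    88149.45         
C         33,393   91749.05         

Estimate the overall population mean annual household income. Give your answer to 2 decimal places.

N = 140303 + 35414 + 33393 = 209110.
Weight each subgroup mean by Nₕ/N and sum.
Σ Nₕx̄ₕ = 140303·57841.24 + 35414·88149.45 + 33393·91749.05 = 8115299495.72 + 3121724622.3 + 3063776026.65 = 14300800144.67.
Divide by N: 14300800144.67 / 209110 = 68388.8869... → 68388.89.

68388.89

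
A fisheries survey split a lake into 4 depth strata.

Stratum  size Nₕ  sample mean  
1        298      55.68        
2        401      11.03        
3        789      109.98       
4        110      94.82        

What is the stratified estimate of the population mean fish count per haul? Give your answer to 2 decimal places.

73.98

N = 1598; weights Wₕ = Nₕ/N = (0.1865, 0.2509, 0.4937, 0.0688).
x̄_st = Σ Wₕ·x̄ₕ = 0.1865·55.68 + 0.2509·11.03 + 0.4937·109.98 + 0.0688·94.82 ≈ 73.9800...
→ 73.98.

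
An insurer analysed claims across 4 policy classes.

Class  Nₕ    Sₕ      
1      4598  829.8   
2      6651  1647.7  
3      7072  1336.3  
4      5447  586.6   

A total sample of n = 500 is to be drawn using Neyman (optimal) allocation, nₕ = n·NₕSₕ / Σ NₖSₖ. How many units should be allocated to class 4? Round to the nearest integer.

1: NₕSₕ = 4598·829.8 = 3815420.4
2: NₕSₕ = 6651·1647.7 = 10958852.7
3: NₕSₕ = 7072·1336.3 = 9450313.6
4: NₕSₕ = 5447·586.6 = 3195210.2
Σ NₕSₕ = 27419796.9.
n_4 = 500·3195210.2/27419796.9 = 58.265... → 58.

58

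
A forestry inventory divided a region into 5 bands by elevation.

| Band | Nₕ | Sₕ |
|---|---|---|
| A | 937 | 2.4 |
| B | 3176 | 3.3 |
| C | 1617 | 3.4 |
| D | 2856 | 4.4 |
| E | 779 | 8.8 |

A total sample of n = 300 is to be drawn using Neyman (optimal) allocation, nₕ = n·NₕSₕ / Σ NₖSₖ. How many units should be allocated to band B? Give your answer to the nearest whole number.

84

Σ NₕSₕ = 937·2.4 + 3176·3.3 + 1617·3.4 + 2856·4.4 + 779·8.8 = 37649.
Share for B: 10480.8/37649 = 0.27838.
n_B = 300 × 0.27838 = 83.515... → 84.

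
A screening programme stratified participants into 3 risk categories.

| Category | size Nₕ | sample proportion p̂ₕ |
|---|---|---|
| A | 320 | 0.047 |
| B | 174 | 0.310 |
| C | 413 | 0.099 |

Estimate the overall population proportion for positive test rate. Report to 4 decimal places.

0.1211

N = 320 + 174 + 413 = 907.
Overall proportion = Σ (Nₕ/N)·p̂ₕ.
Σ Nₕp̂ₕ = 15.04 + 53.94 + 40.887 = 109.867.
109.867 / 907 = 0.121132... → 0.1211.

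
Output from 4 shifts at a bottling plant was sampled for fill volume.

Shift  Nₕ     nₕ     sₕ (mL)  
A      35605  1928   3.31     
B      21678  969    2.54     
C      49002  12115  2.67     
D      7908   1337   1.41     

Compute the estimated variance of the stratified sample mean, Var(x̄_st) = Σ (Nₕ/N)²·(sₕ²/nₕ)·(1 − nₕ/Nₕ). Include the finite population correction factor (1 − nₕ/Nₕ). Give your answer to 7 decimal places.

0.0008392

N = 114193; Wₕ = Nₕ/N.
shift A: (35605/114193)²·3.31²/1928·(1 − 1928/35605) = 0.0005225338
shift B: (21678/114193)²·2.54²/969·(1 − 969/21678) = 0.0002292150
shift C: (49002/114193)²·2.67²/12115·(1 − 12115/49002) = 0.0000815656
shift D: (7908/114193)²·1.41²/1337·(1 − 1337/7908) = 0.0000059255
Sum = 0.0008392399 → 0.0008392.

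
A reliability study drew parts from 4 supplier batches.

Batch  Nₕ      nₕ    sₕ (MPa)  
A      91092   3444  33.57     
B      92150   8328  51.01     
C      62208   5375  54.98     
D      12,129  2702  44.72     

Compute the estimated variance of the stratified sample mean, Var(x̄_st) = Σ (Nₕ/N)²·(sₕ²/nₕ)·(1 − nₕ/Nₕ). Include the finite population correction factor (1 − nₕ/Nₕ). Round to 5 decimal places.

N = 257579; Wₕ = Nₕ/N.
batch A: (91092/257579)²·33.57²/3444·(1 − 3444/91092) = 0.03937684
batch B: (92150/257579)²·51.01²/8328·(1 − 8328/92150) = 0.03637495
batch C: (62208/257579)²·54.98²/5375·(1 − 5375/62208) = 0.02996794
batch D: (12129/257579)²·44.72²/2702·(1 − 2702/12129) = 0.00127555
Sum = 0.10699528 → 0.10700.

0.10700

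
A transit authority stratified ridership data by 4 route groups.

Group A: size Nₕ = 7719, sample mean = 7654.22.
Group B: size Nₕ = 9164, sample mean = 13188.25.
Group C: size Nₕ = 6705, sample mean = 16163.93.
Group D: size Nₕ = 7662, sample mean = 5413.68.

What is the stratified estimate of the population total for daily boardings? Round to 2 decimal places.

A: 7719·7654.22 = 59082924.18
B: 9164·13188.25 = 120857123
C: 6705·16163.93 = 108379150.65
D: 7662·5413.68 = 41479616.16
τ̂ = Σ Nₕx̄ₕ = 329798813.99.

329798813.99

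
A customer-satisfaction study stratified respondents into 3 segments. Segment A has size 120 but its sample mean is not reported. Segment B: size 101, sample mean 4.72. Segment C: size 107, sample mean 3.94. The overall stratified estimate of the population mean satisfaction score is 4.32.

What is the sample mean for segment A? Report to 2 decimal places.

N = 120 + 101 + 107 = 328.
Overall total = μ·N = 4.32·328 = 1416.96.
Subtract the known strata: 101·4.72 + 107·3.94 = 898.3.
Remaining total for segment A: 1416.96 − 898.3 = 518.66.
Divide by its size: 518.66 / 120 = 4.3222... → 4.32.

4.32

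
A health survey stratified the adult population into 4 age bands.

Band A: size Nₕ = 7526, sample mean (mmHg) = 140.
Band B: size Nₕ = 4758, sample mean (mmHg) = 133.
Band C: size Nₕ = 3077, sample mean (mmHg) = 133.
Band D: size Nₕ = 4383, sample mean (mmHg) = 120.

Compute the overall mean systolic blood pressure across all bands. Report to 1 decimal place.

N = 19744; weights Wₕ = Nₕ/N = (0.3812, 0.2410, 0.1558, 0.2220).
x̄_st = Σ Wₕ·x̄ₕ = 0.3812·140 + 0.2410·133 + 0.1558·133 + 0.2220·120 ≈ 132.782...
→ 132.8.

132.8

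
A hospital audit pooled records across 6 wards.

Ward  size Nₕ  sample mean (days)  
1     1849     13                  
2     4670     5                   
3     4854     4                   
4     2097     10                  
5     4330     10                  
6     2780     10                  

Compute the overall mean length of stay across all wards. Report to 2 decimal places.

7.72

N = 20580; weights Wₕ = Nₕ/N = (0.0898, 0.2269, 0.2359, 0.1019, 0.2104, 0.1351).
x̄_st = Σ Wₕ·x̄ₕ = 0.0898·13 + 0.2269·5 + 0.2359·4 + 0.1019·10 + 0.2104·10 + 0.1351·10 ≈ 7.7198...
→ 7.72.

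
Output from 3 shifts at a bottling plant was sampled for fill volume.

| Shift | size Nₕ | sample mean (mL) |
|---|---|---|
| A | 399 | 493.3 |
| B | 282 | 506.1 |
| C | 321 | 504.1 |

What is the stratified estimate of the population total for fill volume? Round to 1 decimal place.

Population total = Σ Nₕ·x̄ₕ (each stratum's size times its mean).
399·493.3 + 282·506.1 + 321·504.1 = 196826.7 + 142720.2 + 161816.1 = 501363.0.

501363.0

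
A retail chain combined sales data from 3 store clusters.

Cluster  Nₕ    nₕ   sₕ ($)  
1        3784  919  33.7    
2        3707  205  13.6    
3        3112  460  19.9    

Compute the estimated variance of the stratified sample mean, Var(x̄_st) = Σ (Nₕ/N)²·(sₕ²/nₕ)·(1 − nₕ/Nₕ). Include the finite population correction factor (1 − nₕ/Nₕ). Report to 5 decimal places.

0.28655

N = 10603; Wₕ = Nₕ/N.
cluster 1: (3784/10603)²·33.7²/919·(1 − 919/3784) = 0.11916879
cluster 2: (3707/10603)²·13.6²/205·(1 − 205/3707) = 0.10418499
cluster 3: (3112/10603)²·19.9²/460·(1 − 460/3112) = 0.06319808
Sum = 0.28655186 → 0.28655.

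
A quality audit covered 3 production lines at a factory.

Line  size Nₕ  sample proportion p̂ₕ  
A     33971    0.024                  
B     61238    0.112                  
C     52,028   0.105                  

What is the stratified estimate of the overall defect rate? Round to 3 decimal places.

Wₕ = Nₕ/N with N = 147237: 0.2307, 0.4159, 0.3534.
p̂_st = 0.2307·0.024 + 0.4159·0.112 + 0.3534·0.105 ≈ 0.08922... → 0.089.

0.089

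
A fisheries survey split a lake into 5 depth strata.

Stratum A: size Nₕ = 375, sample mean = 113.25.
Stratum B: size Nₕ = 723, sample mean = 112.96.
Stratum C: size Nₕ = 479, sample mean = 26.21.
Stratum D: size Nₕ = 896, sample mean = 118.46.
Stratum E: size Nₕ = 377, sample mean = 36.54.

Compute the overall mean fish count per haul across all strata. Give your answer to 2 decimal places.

90.04

N = 375 + 723 + 479 + 896 + 377 = 2850.
Overall mean = Σ (Nₕ/N)·x̄ₕ — weight by population share, not a simple average.
Σ Nₕx̄ₕ = 375·113.25 + 723·112.96 + 479·26.21 + 896·118.46 + 377·36.54 = 42468.75 + 81670.08 + 12554.59 + 106140.16 + 13775.58 = 256609.16.
Divide by N: 256609.16 / 2850 = 90.0383... → 90.04.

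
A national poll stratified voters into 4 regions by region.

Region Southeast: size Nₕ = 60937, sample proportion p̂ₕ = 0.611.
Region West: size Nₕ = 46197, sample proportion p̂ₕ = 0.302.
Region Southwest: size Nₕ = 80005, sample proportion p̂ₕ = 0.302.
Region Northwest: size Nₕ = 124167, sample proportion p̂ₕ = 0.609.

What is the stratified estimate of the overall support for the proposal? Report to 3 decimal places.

0.485

N = 60937 + 46197 + 80005 + 124167 = 311306.
Overall proportion = Σ (Nₕ/N)·p̂ₕ.
Σ Nₕp̂ₕ = 37232.507 + 13951.494 + 24161.51 + 75617.703 = 150963.214.
150963.214 / 311306 = 0.48494... → 0.485.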